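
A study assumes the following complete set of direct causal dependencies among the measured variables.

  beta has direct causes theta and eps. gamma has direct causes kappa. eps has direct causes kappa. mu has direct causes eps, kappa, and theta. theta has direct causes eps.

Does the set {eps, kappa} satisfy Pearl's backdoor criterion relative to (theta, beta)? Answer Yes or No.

Backdoor paths from theta to beta (paths whose first edge points into theta):
  P1: theta <- eps -> beta
Condition 1 (no descendant of theta in the set): holds — descendants of theta are {beta, mu}; none are in {eps, kappa}.
Condition 2 (every backdoor path blocked by {eps, kappa}):
  P1: blocked at fork node eps ∈ conditioning set.
{eps, kappa} satisfies the backdoor criterion.

Yes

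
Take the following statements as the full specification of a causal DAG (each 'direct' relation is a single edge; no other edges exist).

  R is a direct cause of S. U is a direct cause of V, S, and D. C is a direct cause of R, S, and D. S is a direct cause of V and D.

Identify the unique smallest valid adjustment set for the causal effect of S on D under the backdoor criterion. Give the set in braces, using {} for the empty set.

Variables eligible for adjustment (non-descendants of S, excluding S and D): {C, R, U}.
Backdoor paths from S to D:
  P1: S <- C -> D
  P2: S <- U -> D
  P3: S <- R <- C -> D
The empty set is not sufficient: P1 (S <- C -> D) has no collider blocking it and no conditioned non-collider, so it is open.
Try {C, U}:
  P1: blocked at fork node C ∈ conditioning set.
  P2: blocked at fork node U ∈ conditioning set.
  P3: blocked at fork node C ∈ conditioning set.
{C, U} contains no descendant of S and blocks every backdoor path.
Every element of {C, U} is needed (dropping C leaves P1 open; dropping U leaves P2 open), so no proper subset is valid.
Among all size-2 subsets of the eligible variables, only {C, U} blocks every backdoor path, so it is the unique smallest valid adjustment set.

{C, U}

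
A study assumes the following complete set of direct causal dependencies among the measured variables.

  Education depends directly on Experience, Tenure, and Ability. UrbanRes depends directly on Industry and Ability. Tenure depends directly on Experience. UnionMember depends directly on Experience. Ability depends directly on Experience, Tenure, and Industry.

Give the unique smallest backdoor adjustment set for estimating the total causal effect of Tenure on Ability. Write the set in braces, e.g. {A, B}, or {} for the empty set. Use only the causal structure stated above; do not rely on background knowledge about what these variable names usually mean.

{Experience}

Variables eligible for adjustment (non-descendants of Tenure, excluding Tenure and Ability): {Experience, Industry, UnionMember}.
Backdoor paths from Tenure to Ability:
  P1: Tenure <- Experience -> Ability
  P2: Tenure <- Experience -> Education <- Ability
The empty set is not sufficient: P1 (Tenure <- Experience -> Ability) has no collider blocking it and no conditioned non-collider, so it is open.
Try {Experience}:
  P1: blocked at fork node Experience ∈ conditioning set.
  P2: blocked at fork node Experience ∈ conditioning set.
{Experience} contains no descendant of Tenure and blocks every backdoor path.
No other singleton works — e.g. {UnionMember} leaves P1 open — so {Experience} is the unique smallest valid adjustment set.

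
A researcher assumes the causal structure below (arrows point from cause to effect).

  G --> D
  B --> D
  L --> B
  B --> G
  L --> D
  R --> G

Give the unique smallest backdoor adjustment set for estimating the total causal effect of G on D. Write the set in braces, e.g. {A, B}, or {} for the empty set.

{B}

Variables eligible for adjustment (non-descendants of G, excluding G and D): {B, L, R}.
Backdoor paths from G to D:
  P1: G <- B <- L -> D
  P2: G <- B -> D
The empty set is not sufficient: P1 (G <- B <- L -> D) has no collider blocking it and no conditioned non-collider, so it is open.
Try {B}:
  P1: blocked at chain node B ∈ conditioning set.
  P2: blocked at fork node B ∈ conditioning set.
{B} contains no descendant of G and blocks every backdoor path.
No other singleton works — e.g. {R} leaves P1 open — so {B} is the unique smallest valid adjustment set.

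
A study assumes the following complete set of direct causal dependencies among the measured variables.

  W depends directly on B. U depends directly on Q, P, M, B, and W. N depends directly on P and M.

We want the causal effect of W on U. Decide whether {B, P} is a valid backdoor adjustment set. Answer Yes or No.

Backdoor paths from W to U (paths whose first edge points into W):
  P1: W <- B -> U
Condition 1 (no descendant of W in the set): holds — descendants of W are {U}; none are in {B, P}.
Condition 2 (every backdoor path blocked by {B, P}):
  P1: blocked at fork node B ∈ conditioning set.
{B, P} satisfies the backdoor criterion.

Yes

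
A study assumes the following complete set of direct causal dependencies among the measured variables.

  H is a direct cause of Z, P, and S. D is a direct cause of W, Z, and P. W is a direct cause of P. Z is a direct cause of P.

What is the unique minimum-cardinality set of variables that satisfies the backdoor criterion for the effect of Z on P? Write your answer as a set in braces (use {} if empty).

Variables eligible for adjustment (non-descendants of Z, excluding Z and P): {D, H, S, W}.
Backdoor paths from Z to P:
  P1: Z <- D -> W -> P
  P2: Z <- D -> P
  P3: Z <- H -> P
The empty set is not sufficient: P1 (Z <- D -> W -> P) has no collider blocking it and no conditioned non-collider, so it is open.
Try {D, H}:
  P1: blocked at fork node D ∈ conditioning set.
  P2: blocked at fork node D ∈ conditioning set.
  P3: blocked at fork node H ∈ conditioning set.
{D, H} contains no descendant of Z and blocks every backdoor path.
Every element of {D, H} is needed (dropping D leaves P1 open; dropping H leaves P3 open), so no proper subset is valid.
Among all size-2 subsets of the eligible variables, only {D, H} blocks every backdoor path, so it is the unique smallest valid adjustment set.

{D, H}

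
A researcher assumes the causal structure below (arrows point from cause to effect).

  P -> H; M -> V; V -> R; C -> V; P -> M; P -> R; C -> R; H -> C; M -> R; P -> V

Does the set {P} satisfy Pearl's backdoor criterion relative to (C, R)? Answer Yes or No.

Backdoor paths from C to R (paths whose first edge points into C):
  P1: C <- H <- P -> M -> V -> R
  P2: C <- H <- P -> M -> R
  P3: C <- H <- P -> V <- M -> R
  P4: C <- H <- P -> V -> R
  P5: C <- H <- P -> R
Condition 1 (no descendant of C in the set): holds — descendants of C are {R, V}; none are in {P}.
Condition 2 (every backdoor path blocked by {P}):
  P1: blocked at fork node P ∈ conditioning set.
  P2: blocked at fork node P ∈ conditioning set.
  P3: blocked at fork node P ∈ conditioning set.
  P4: blocked at fork node P ∈ conditioning set.
  P5: blocked at fork node P ∈ conditioning set.
{P} satisfies the backdoor criterion.

Yes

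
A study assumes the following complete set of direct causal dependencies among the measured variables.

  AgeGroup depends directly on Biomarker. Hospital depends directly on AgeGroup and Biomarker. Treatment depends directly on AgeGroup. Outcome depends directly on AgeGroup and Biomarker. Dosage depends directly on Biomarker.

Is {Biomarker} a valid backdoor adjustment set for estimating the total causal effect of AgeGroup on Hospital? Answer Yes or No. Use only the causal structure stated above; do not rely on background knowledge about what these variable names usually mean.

Yes

Backdoor paths from AgeGroup to Hospital (paths whose first edge points into AgeGroup):
  P1: AgeGroup <- Biomarker -> Hospital
Condition 1 (no descendant of AgeGroup in the set): holds — descendants of AgeGroup are {Hospital, Outcome, Treatment}; none are in {Biomarker}.
Condition 2 (every backdoor path blocked by {Biomarker}):
  P1: blocked at fork node Biomarker ∈ conditioning set.
{Biomarker} satisfies the backdoor criterion.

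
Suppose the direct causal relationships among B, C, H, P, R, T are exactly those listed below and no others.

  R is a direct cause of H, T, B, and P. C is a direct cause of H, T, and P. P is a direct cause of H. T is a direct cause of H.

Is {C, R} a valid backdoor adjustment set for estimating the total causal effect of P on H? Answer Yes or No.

Backdoor paths from P to H (paths whose first edge points into P):
  P1: P <- R -> T <- C -> H
  P2: P <- R -> T -> H
  P3: P <- R -> H
  P4: P <- C -> T <- R -> H
  P5: P <- C -> T -> H
  P6: P <- C -> H
Condition 1 (no descendant of P in the set): holds — descendants of P are {H}; none are in {C, R}.
Condition 2 (every backdoor path blocked by {C, R}):
  P1: blocked at fork node R ∈ conditioning set.
  P2: blocked at fork node R ∈ conditioning set.
  P3: blocked at fork node R ∈ conditioning set.
  P4: blocked at fork node C ∈ conditioning set.
  P5: blocked at fork node C ∈ conditioning set.
  P6: blocked at fork node C ∈ conditioning set.
{C, R} satisfies the backdoor criterion.

Yes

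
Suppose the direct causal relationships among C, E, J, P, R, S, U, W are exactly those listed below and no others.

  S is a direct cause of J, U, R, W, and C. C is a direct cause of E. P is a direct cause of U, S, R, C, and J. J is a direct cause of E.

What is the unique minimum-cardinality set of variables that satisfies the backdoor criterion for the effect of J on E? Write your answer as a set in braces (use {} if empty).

{C}

Variables eligible for adjustment (non-descendants of J, excluding J and E): {C, P, R, S, U, W}.
Backdoor paths from J to E:
  P1: J <- P -> S -> C -> E
  P2: J <- P -> R <- S -> C -> E
  P3: J <- P -> C -> E
  P4: J <- P -> U <- S -> C -> E
  P5: J <- S <- P -> C -> E
  P6: J <- S -> R <- P -> C -> E
  P7: J <- S -> C -> E
  P8: J <- S -> U <- P -> C -> E
The empty set is not sufficient: P1 (J <- P -> S -> C -> E) has no collider blocking it and no conditioned non-collider, so it is open.
Try {C}:
  P1: blocked at chain node C ∈ conditioning set.
  P2: blocked at collider R (neither it nor any descendant is in the conditioning set).
  P3: blocked at chain node C ∈ conditioning set.
  P4: blocked at collider U (neither it nor any descendant is in the conditioning set).
  P5: blocked at chain node C ∈ conditioning set.
  P6: blocked at collider R (neither it nor any descendant is in the conditioning set).
  P7: blocked at chain node C ∈ conditioning set.
  P8: blocked at collider U (neither it nor any descendant is in the conditioning set).
{C} contains no descendant of J and blocks every backdoor path.
No other singleton works — e.g. {P} leaves P7 open — so {C} is the unique smallest valid adjustment set.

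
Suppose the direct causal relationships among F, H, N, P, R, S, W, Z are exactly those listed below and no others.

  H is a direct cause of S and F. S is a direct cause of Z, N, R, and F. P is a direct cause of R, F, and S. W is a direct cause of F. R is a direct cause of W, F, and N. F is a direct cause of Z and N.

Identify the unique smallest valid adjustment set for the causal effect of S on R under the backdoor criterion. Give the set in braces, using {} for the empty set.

Variables eligible for adjustment (non-descendants of S, excluding S and R): {H, P}.
Backdoor paths from S to R:
  P1: S <- P -> R
  P2: S <- P -> F <- R
  P3: S <- P -> F <- W <- R
  P4: S <- P -> F -> N <- R
  P5: S <- H -> F <- P -> R
  P6: S <- H -> F <- R
  P7: S <- H -> F <- W <- R
  P8: S <- H -> F -> N <- R
The empty set is not sufficient: P1 (S <- P -> R) has no collider blocking it and no conditioned non-collider, so it is open.
Try {P}:
  P1: blocked at fork node P ∈ conditioning set.
  P2: blocked at fork node P ∈ conditioning set.
  P3: blocked at fork node P ∈ conditioning set.
  P4: blocked at fork node P ∈ conditioning set.
  P5: blocked at collider F (neither it nor any descendant is in the conditioning set).
  P6: blocked at collider F (neither it nor any descendant is in the conditioning set).
  P7: blocked at collider F (neither it nor any descendant is in the conditioning set).
  P8: blocked at collider N (neither it nor any descendant is in the conditioning set).
{P} contains no descendant of S and blocks every backdoor path.
No other singleton works — e.g. {H} leaves P1 open — so {P} is the unique smallest valid adjustment set.

{P}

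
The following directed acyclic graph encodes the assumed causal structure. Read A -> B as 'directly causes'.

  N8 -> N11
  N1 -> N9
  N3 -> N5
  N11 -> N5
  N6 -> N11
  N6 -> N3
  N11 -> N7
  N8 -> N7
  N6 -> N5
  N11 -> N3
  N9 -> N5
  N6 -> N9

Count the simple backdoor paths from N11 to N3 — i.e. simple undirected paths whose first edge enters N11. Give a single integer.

3

A backdoor path from N11 to N3 is any simple undirected path whose first edge points into N11 (i.e. leaves N11 via a parent).
Parents of N11: {N6, N8}.
Enumerating:
  P1: N11 <- N6 -> N9 -> N5 <- N3
  P2: N11 <- N6 -> N3
  P3: N11 <- N6 -> N5 <- N3
That exhausts the simple backdoor paths. Count: 3.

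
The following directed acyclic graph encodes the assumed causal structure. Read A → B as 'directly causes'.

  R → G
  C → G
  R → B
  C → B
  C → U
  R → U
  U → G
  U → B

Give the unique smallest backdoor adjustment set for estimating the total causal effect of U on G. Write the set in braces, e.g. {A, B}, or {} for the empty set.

{C, R}

Variables eligible for adjustment (non-descendants of U, excluding U and G): {C, R}.
Backdoor paths from U to G:
  P1: U <- C -> G
  P2: U <- C -> B <- R -> G
  P3: U <- R -> G
  P4: U <- R -> B <- C -> G
The empty set is not sufficient: P1 (U <- C -> G) has no collider blocking it and no conditioned non-collider, so it is open.
Try {C, R}:
  P1: blocked at fork node C ∈ conditioning set.
  P2: blocked at fork node C ∈ conditioning set.
  P3: blocked at fork node R ∈ conditioning set.
  P4: blocked at fork node R ∈ conditioning set.
{C, R} contains no descendant of U and blocks every backdoor path.
Every element of {C, R} is needed (dropping C leaves P1 open; dropping R leaves P3 open), so no proper subset is valid.
Among all size-2 subsets of the eligible variables, only {C, R} blocks every backdoor path, so it is the unique smallest valid adjustment set.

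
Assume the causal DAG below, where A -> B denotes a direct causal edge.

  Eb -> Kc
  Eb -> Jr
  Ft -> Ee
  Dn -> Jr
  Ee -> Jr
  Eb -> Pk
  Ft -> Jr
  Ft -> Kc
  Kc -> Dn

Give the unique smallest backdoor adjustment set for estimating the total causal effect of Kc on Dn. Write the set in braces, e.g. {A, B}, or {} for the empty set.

Variables eligible for adjustment (non-descendants of Kc, excluding Kc and Dn): {Eb, Ee, Ft, Pk}.
Backdoor paths from Kc to Dn:
  P1: Kc <- Eb -> Jr <- Dn
  P2: Kc <- Ft -> Ee -> Jr <- Dn
  P3: Kc <- Ft -> Jr <- Dn
Each backdoor path contains an unconditioned collider, so every path is already blocked with the empty conditioning set:
  P1: blocked at collider Jr (neither it nor any descendant is in the conditioning set).
  P2: blocked at collider Jr (neither it nor any descendant is in the conditioning set).
  P3: blocked at collider Jr (neither it nor any descendant is in the conditioning set).
The empty set is therefore the unique smallest valid set.

{}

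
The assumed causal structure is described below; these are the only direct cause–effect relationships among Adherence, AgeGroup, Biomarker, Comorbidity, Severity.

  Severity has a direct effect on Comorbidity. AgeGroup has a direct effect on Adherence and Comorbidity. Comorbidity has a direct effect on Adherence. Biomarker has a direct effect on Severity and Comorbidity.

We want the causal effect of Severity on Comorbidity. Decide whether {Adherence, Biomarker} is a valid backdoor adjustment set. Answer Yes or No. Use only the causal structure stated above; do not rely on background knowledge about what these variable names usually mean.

No

Backdoor paths from Severity to Comorbidity (paths whose first edge points into Severity):
  P1: Severity <- Biomarker -> Comorbidity
Condition 1 (no descendant of Severity in the set): FAILS — Adherence is a descendant of Severity.
Condition 2 (every backdoor path blocked by {Adherence, Biomarker}):
  P1: blocked at fork node Biomarker ∈ conditioning set.
{Adherence, Biomarker} does not satisfy the backdoor criterion.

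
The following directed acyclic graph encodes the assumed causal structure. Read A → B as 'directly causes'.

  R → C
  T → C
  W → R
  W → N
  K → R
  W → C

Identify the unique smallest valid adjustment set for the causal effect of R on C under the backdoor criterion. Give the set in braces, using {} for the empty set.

Variables eligible for adjustment (non-descendants of R, excluding R and C): {K, N, T, W}.
Backdoor paths from R to C:
  P1: R <- W -> C
The empty set is not sufficient: P1 (R <- W -> C) has no collider blocking it and no conditioned non-collider, so it is open.
Try {W}:
  P1: blocked at fork node W ∈ conditioning set.
{W} contains no descendant of R and blocks every backdoor path.
No other singleton works — e.g. {T} leaves P1 open — so {W} is the unique smallest valid adjustment set.

{W}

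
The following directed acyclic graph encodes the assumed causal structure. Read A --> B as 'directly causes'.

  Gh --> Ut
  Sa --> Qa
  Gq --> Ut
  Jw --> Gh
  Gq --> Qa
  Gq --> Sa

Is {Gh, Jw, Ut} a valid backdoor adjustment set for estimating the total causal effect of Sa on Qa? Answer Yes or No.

No

Backdoor paths from Sa to Qa (paths whose first edge points into Sa):
  P1: Sa <- Gq -> Qa
Condition 1 (no descendant of Sa in the set): holds — descendants of Sa are {Qa}; none are in {Gh, Jw, Ut}.
Condition 2 (every backdoor path blocked by {Gh, Jw, Ut}):
  P1: open — no interior node is in the conditioning set.
{Gh, Jw, Ut} does not satisfy the backdoor criterion.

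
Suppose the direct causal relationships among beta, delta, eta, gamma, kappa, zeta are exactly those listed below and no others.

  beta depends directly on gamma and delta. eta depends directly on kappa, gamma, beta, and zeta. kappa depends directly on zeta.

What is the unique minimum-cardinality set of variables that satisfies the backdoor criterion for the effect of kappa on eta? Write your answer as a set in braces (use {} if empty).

Variables eligible for adjustment (non-descendants of kappa, excluding kappa and eta): {beta, delta, gamma, zeta}.
Backdoor paths from kappa to eta:
  P1: kappa <- zeta -> eta
The empty set is not sufficient: P1 (kappa <- zeta -> eta) has no collider blocking it and no conditioned non-collider, so it is open.
Try {zeta}:
  P1: blocked at fork node zeta ∈ conditioning set.
{zeta} contains no descendant of kappa and blocks every backdoor path.
No other singleton works — e.g. {delta} leaves P1 open — so {zeta} is the unique smallest valid adjustment set.

{zeta}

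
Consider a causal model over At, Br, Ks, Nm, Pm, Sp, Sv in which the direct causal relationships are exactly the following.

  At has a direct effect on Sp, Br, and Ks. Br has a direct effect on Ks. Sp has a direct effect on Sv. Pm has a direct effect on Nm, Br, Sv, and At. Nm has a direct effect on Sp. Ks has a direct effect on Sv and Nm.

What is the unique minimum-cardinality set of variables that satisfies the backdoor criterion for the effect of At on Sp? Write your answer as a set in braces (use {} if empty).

{Pm}

Variables eligible for adjustment (non-descendants of At, excluding At and Sp): {Pm}.
Backdoor paths from At to Sp:
  P1: At <- Pm -> Br -> Ks -> Nm -> Sp
  P2: At <- Pm -> Br -> Ks -> Sv <- Sp
  P3: At <- Pm -> Nm <- Ks -> Sv <- Sp
  P4: At <- Pm -> Nm -> Sp
  P5: At <- Pm -> Sv <- Ks -> Nm -> Sp
  P6: At <- Pm -> Sv <- Sp
The empty set is not sufficient: P1 (At <- Pm -> Br -> Ks -> Nm -> Sp) has no collider blocking it and no conditioned non-collider, so it is open.
Try {Pm}:
  P1: blocked at fork node Pm ∈ conditioning set.
  P2: blocked at fork node Pm ∈ conditioning set.
  P3: blocked at fork node Pm ∈ conditioning set.
  P4: blocked at fork node Pm ∈ conditioning set.
  P5: blocked at fork node Pm ∈ conditioning set.
  P6: blocked at fork node Pm ∈ conditioning set.
{Pm} contains no descendant of At and blocks every backdoor path.
{Pm} is the unique smallest valid adjustment set.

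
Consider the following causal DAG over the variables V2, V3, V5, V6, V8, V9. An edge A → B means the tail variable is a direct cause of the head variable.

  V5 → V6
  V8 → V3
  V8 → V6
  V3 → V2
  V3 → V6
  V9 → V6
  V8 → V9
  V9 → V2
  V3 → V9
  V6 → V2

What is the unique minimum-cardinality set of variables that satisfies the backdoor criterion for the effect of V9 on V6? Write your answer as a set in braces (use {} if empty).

{V3, V8}

Variables eligible for adjustment (non-descendants of V9, excluding V9 and V6): {V3, V5, V8}.
Backdoor paths from V9 to V6:
  P1: V9 <- V8 -> V3 -> V6
  P2: V9 <- V8 -> V3 -> V2 <- V6
  P3: V9 <- V8 -> V6
  P4: V9 <- V3 <- V8 -> V6
  P5: V9 <- V3 -> V6
  P6: V9 <- V3 -> V2 <- V6
The empty set is not sufficient: P1 (V9 <- V8 -> V3 -> V6) has no collider blocking it and no conditioned non-collider, so it is open.
Try {V3, V8}:
  P1: blocked at fork node V8 ∈ conditioning set.
  P2: blocked at fork node V8 ∈ conditioning set.
  P3: blocked at fork node V8 ∈ conditioning set.
  P4: blocked at chain node V3 ∈ conditioning set.
  P5: blocked at fork node V3 ∈ conditioning set.
  P6: blocked at fork node V3 ∈ conditioning set.
{V3, V8} contains no descendant of V9 and blocks every backdoor path.
Every element of {V3, V8} is needed (dropping V3 leaves P5 open; dropping V8 leaves P3 open), so no proper subset is valid.
Among all size-2 subsets of the eligible variables, only {V3, V8} blocks every backdoor path, so it is the unique smallest valid adjustment set.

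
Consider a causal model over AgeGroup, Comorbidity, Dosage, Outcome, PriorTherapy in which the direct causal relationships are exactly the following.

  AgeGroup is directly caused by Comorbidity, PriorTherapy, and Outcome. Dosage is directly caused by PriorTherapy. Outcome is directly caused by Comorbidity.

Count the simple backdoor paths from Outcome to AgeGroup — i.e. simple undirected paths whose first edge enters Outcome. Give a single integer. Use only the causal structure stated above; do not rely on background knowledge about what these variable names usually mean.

1

A backdoor path from Outcome to AgeGroup is any simple undirected path whose first edge points into Outcome (i.e. leaves Outcome via a parent).
Parents of Outcome: {Comorbidity}.
Enumerating:
  P1: Outcome <- Comorbidity -> AgeGroup
That exhausts the simple backdoor paths. Count: 1.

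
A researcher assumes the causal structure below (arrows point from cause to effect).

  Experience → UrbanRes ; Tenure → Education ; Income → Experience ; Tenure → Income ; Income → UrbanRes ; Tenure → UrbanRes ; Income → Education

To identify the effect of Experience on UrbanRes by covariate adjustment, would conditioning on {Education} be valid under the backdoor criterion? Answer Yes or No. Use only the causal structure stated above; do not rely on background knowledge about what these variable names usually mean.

No

Backdoor paths from Experience to UrbanRes (paths whose first edge points into Experience):
  P1: Experience <- Income <- Tenure -> UrbanRes
  P2: Experience <- Income -> Education <- Tenure -> UrbanRes
  P3: Experience <- Income -> UrbanRes
Condition 1 (no descendant of Experience in the set): holds — descendants of Experience are {UrbanRes}; none are in {Education}.
Condition 2 (every backdoor path blocked by {Education}):
  P1: open — no interior node is in the conditioning set.
  P2: open — collider(s) Education are conditioned on (or have a conditioned descendant) and no non-collider on the path is in the set.
  P3: open — no interior node is in the conditioning set.
{Education} does not satisfy the backdoor criterion.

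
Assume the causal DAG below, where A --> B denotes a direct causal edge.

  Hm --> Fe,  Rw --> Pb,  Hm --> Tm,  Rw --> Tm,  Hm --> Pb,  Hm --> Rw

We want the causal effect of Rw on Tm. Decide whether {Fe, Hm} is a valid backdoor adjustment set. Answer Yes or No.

Yes

Backdoor paths from Rw to Tm (paths whose first edge points into Rw):
  P1: Rw <- Hm -> Tm
Condition 1 (no descendant of Rw in the set): holds — descendants of Rw are {Pb, Tm}; none are in {Fe, Hm}.
Condition 2 (every backdoor path blocked by {Fe, Hm}):
  P1: blocked at fork node Hm ∈ conditioning set.
{Fe, Hm} satisfies the backdoor criterion.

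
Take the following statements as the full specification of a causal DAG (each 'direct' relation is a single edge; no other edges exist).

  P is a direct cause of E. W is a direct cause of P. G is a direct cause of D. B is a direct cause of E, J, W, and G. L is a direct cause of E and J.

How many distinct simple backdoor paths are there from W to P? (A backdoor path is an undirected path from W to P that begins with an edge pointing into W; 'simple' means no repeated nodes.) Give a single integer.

2

A backdoor path from W to P is any simple undirected path whose first edge points into W (i.e. leaves W via a parent).
Parents of W: {B}.
Enumerating:
  P1: W <- B -> J <- L -> E <- P
  P2: W <- B -> E <- P
That exhausts the simple backdoor paths. Count: 2.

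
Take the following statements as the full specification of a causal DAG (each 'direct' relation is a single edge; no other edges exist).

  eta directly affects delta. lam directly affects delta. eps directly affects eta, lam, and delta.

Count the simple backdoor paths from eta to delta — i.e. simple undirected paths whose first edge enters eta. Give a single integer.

2

A backdoor path from eta to delta is any simple undirected path whose first edge points into eta (i.e. leaves eta via a parent).
Parents of eta: {eps}.
Enumerating:
  P1: eta <- eps -> lam -> delta
  P2: eta <- eps -> delta
That exhausts the simple backdoor paths. Count: 2.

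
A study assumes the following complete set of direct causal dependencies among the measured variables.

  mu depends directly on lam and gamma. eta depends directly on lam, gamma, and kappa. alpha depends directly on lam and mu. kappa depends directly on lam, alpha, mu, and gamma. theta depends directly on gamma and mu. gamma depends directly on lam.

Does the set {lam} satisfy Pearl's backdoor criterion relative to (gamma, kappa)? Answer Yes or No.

Yes

Backdoor paths from gamma to kappa (paths whose first edge points into gamma):
  P1: gamma <- lam -> mu -> alpha -> kappa
  P2: gamma <- lam -> mu -> kappa
  P3: gamma <- lam -> alpha <- mu -> kappa
  P4: gamma <- lam -> alpha -> kappa
  P5: gamma <- lam -> kappa
  P6: gamma <- lam -> eta <- kappa
Condition 1 (no descendant of gamma in the set): holds — descendants of gamma are {alpha, eta, kappa, mu, theta}; none are in {lam}.
Condition 2 (every backdoor path blocked by {lam}):
  P1: blocked at fork node lam ∈ conditioning set.
  P2: blocked at fork node lam ∈ conditioning set.
  P3: blocked at fork node lam ∈ conditioning set.
  P4: blocked at fork node lam ∈ conditioning set.
  P5: blocked at fork node lam ∈ conditioning set.
  P6: blocked at fork node lam ∈ conditioning set.
{lam} satisfies the backdoor criterion.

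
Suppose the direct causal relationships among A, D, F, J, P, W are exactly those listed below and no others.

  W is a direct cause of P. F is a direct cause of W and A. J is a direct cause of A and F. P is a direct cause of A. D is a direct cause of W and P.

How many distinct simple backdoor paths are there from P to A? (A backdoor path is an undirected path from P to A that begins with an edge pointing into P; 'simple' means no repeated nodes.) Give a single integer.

4

A backdoor path from P to A is any simple undirected path whose first edge points into P (i.e. leaves P via a parent).
Parents of P: {D, W}.
Enumerating:
  P1: P <- D -> W <- F <- J -> A
  P2: P <- D -> W <- F -> A
  P3: P <- W <- F <- J -> A
  P4: P <- W <- F -> A
That exhausts the simple backdoor paths. Count: 4.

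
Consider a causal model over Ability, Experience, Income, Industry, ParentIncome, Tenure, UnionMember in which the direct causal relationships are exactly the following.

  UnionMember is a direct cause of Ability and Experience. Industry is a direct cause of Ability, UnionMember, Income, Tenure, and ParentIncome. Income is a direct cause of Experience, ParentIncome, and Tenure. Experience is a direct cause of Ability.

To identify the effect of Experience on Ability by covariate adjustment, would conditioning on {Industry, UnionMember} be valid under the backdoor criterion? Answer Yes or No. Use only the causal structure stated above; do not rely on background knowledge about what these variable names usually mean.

Backdoor paths from Experience to Ability (paths whose first edge points into Experience):
  P1: Experience <- Income <- Industry -> UnionMember -> Ability
  P2: Experience <- Income <- Industry -> Ability
  P3: Experience <- Income -> ParentIncome <- Industry -> UnionMember -> Ability
  P4: Experience <- Income -> ParentIncome <- Industry -> Ability
  P5: Experience <- Income -> Tenure <- Industry -> UnionMember -> Ability
  P6: Experience <- Income -> Tenure <- Industry -> Ability
  P7: Experience <- UnionMember <- Industry -> Ability
  P8: Experience <- UnionMember -> Ability
Condition 1 (no descendant of Experience in the set): holds — descendants of Experience are {Ability}; none are in {Industry, UnionMember}.
Condition 2 (every backdoor path blocked by {Industry, UnionMember}):
  P1: blocked at fork node Industry ∈ conditioning set.
  P2: blocked at fork node Industry ∈ conditioning set.
  P3: blocked at collider ParentIncome (neither it nor any descendant is in the conditioning set).
  P4: blocked at collider ParentIncome (neither it nor any descendant is in the conditioning set).
  P5: blocked at collider Tenure (neither it nor any descendant is in the conditioning set).
  P6: blocked at collider Tenure (neither it nor any descendant is in the conditioning set).
  P7: blocked at chain node UnionMember ∈ conditioning set.
  P8: blocked at fork node UnionMember ∈ conditioning set.
{Industry, UnionMember} satisfies the backdoor criterion.

Yes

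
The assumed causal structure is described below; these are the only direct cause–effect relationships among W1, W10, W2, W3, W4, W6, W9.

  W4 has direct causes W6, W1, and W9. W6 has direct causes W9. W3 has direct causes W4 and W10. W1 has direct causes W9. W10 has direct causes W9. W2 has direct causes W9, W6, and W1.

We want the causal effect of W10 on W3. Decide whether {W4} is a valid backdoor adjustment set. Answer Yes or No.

Yes

Backdoor paths from W10 to W3 (paths whose first edge points into W10):
  P1: W10 <- W9 -> W1 -> W2 <- W6 -> W4 -> W3
  P2: W10 <- W9 -> W1 -> W4 -> W3
  P3: W10 <- W9 -> W6 -> W2 <- W1 -> W4 -> W3
  P4: W10 <- W9 -> W6 -> W4 -> W3
  P5: W10 <- W9 -> W2 <- W1 -> W4 -> W3
  P6: W10 <- W9 -> W2 <- W6 -> W4 -> W3
  P7: W10 <- W9 -> W4 -> W3
Condition 1 (no descendant of W10 in the set): holds — descendants of W10 are {W3}; none are in {W4}.
Condition 2 (every backdoor path blocked by {W4}):
  P1: blocked at collider W2 (neither it nor any descendant is in the conditioning set).
  P2: blocked at chain node W4 ∈ conditioning set.
  P3: blocked at collider W2 (neither it nor any descendant is in the conditioning set).
  P4: blocked at chain node W4 ∈ conditioning set.
  P5: blocked at collider W2 (neither it nor any descendant is in the conditioning set).
  P6: blocked at collider W2 (neither it nor any descendant is in the conditioning set).
  P7: blocked at chain node W4 ∈ conditioning set.
{W4} satisfies the backdoor criterion.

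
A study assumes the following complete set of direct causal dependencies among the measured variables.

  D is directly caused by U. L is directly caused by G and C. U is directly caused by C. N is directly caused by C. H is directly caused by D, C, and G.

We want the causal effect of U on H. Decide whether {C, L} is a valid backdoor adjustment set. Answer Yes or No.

Yes

Backdoor paths from U to H (paths whose first edge points into U):
  P1: U <- C -> L <- G -> H
  P2: U <- C -> H
Condition 1 (no descendant of U in the set): holds — descendants of U are {D, H}; none are in {C, L}.
Condition 2 (every backdoor path blocked by {C, L}):
  P1: blocked at fork node C ∈ conditioning set.
  P2: blocked at fork node C ∈ conditioning set.
{C, L} satisfies the backdoor criterion.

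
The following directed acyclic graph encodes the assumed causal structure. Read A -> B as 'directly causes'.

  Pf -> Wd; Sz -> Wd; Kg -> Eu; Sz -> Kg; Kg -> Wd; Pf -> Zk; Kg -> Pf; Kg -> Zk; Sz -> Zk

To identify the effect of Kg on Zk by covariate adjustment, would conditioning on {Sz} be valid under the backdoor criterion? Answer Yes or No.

Backdoor paths from Kg to Zk (paths whose first edge points into Kg):
  P1: Kg <- Sz -> Wd <- Pf -> Zk
  P2: Kg <- Sz -> Zk
Condition 1 (no descendant of Kg in the set): holds — descendants of Kg are {Eu, Pf, Wd, Zk}; none are in {Sz}.
Condition 2 (every backdoor path blocked by {Sz}):
  P1: blocked at fork node Sz ∈ conditioning set.
  P2: blocked at fork node Sz ∈ conditioning set.
{Sz} satisfies the backdoor criterion.

Yes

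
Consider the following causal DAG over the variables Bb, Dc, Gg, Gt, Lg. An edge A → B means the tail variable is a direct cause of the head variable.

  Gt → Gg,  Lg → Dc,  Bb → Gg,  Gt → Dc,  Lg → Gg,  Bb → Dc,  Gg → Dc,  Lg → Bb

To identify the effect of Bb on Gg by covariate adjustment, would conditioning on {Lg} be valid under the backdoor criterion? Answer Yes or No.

Yes

Backdoor paths from Bb to Gg (paths whose first edge points into Bb):
  P1: Bb <- Lg -> Gg
  P2: Bb <- Lg -> Dc <- Gt -> Gg
  P3: Bb <- Lg -> Dc <- Gg
Condition 1 (no descendant of Bb in the set): holds — descendants of Bb are {Dc, Gg}; none are in {Lg}.
Condition 2 (every backdoor path blocked by {Lg}):
  P1: blocked at fork node Lg ∈ conditioning set.
  P2: blocked at fork node Lg ∈ conditioning set.
  P3: blocked at fork node Lg ∈ conditioning set.
{Lg} satisfies the backdoor criterion.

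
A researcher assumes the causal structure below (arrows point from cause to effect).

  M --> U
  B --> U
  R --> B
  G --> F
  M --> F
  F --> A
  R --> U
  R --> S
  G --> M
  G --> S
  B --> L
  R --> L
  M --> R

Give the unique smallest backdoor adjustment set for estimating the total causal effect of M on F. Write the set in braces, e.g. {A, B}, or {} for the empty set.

Variables eligible for adjustment (non-descendants of M, excluding M and F): {G}.
Backdoor paths from M to F:
  P1: M <- G -> F
The empty set is not sufficient: P1 (M <- G -> F) has no collider blocking it and no conditioned non-collider, so it is open.
Try {G}:
  P1: blocked at fork node G ∈ conditioning set.
{G} contains no descendant of M and blocks every backdoor path.
{G} is the unique smallest valid adjustment set.

{G}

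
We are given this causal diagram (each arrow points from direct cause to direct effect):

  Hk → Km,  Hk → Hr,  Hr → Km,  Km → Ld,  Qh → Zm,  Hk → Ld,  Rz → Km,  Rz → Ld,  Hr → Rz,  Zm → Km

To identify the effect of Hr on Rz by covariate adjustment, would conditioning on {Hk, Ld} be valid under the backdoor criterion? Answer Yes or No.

No

Backdoor paths from Hr to Rz (paths whose first edge points into Hr):
  P1: Hr <- Hk -> Km <- Rz
  P2: Hr <- Hk -> Km -> Ld <- Rz
  P3: Hr <- Hk -> Ld <- Rz
  P4: Hr <- Hk -> Ld <- Km <- Rz
Condition 1 (no descendant of Hr in the set): FAILS — Ld is a descendant of Hr.
Condition 2 (every backdoor path blocked by {Hk, Ld}):
  P1: blocked at fork node Hk ∈ conditioning set.
  P2: blocked at fork node Hk ∈ conditioning set.
  P3: blocked at fork node Hk ∈ conditioning set.
  P4: blocked at fork node Hk ∈ conditioning set.
{Hk, Ld} does not satisfy the backdoor criterion.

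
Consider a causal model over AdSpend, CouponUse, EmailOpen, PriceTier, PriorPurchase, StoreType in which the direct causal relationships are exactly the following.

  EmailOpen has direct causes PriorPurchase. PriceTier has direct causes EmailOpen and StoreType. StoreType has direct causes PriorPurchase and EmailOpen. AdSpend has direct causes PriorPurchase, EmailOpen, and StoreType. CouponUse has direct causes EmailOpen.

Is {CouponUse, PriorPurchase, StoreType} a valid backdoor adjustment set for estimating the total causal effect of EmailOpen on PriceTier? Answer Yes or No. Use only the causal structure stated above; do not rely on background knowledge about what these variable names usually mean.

Backdoor paths from EmailOpen to PriceTier (paths whose first edge points into EmailOpen):
  P1: EmailOpen <- PriorPurchase -> StoreType -> PriceTier
  P2: EmailOpen <- PriorPurchase -> AdSpend <- StoreType -> PriceTier
Condition 1 (no descendant of EmailOpen in the set): FAILS — CouponUse and StoreType are descendants of EmailOpen.
Condition 2 (every backdoor path blocked by {CouponUse, PriorPurchase, StoreType}):
  P1: blocked at fork node PriorPurchase ∈ conditioning set.
  P2: blocked at fork node PriorPurchase ∈ conditioning set.
{CouponUse, PriorPurchase, StoreType} does not satisfy the backdoor criterion.

No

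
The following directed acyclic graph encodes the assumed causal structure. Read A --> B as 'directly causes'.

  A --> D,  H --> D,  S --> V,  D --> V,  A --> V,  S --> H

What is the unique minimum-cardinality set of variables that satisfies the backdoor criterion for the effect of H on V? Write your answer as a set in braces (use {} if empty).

Variables eligible for adjustment (non-descendants of H, excluding H and V): {A, S}.
Backdoor paths from H to V:
  P1: H <- S -> V
The empty set is not sufficient: P1 (H <- S -> V) has no collider blocking it and no conditioned non-collider, so it is open.
Try {S}:
  P1: blocked at fork node S ∈ conditioning set.
{S} contains no descendant of H and blocks every backdoor path.
No other singleton works — e.g. {A} leaves P1 open — so {S} is the unique smallest valid adjustment set.

{S}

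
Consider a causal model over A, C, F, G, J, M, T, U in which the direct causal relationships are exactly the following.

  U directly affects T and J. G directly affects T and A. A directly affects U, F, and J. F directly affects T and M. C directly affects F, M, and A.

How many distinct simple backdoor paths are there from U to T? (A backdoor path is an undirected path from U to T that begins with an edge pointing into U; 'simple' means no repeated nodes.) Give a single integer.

A backdoor path from U to T is any simple undirected path whose first edge points into U (i.e. leaves U via a parent).
Parents of U: {A}.
Enumerating:
  P1: U <- A <- C -> F -> T
  P2: U <- A <- C -> M <- F -> T
  P3: U <- A <- G -> T
  P4: U <- A -> F -> T
That exhausts the simple backdoor paths. Count: 4.

4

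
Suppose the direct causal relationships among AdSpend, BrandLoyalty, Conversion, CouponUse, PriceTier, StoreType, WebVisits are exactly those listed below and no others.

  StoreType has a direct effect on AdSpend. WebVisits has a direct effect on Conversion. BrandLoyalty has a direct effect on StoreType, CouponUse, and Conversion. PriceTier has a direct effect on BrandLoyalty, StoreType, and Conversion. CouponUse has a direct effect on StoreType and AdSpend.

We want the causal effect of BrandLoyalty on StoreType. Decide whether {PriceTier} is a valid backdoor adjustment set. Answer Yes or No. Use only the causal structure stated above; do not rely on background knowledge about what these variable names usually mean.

Backdoor paths from BrandLoyalty to StoreType (paths whose first edge points into BrandLoyalty):
  P1: BrandLoyalty <- PriceTier -> StoreType
Condition 1 (no descendant of BrandLoyalty in the set): holds — descendants of BrandLoyalty are {AdSpend, Conversion, CouponUse, StoreType}; none are in {PriceTier}.
Condition 2 (every backdoor path blocked by {PriceTier}):
  P1: blocked at fork node PriceTier ∈ conditioning set.
{PriceTier} satisfies the backdoor criterion.

Yes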